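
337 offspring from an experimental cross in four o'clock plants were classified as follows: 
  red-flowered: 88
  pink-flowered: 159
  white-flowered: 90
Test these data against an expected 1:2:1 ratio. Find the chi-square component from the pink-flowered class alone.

0.536

Expected counts for N = 337 under a 1:2:1 ratio (total parts = 4):
  red-flowered: 337 × 1/4 = 84.25
  pink-flowered: 337 × 2/4 = 168.5
  white-flowered: 337 × 1/4 = 84.25
Contribution of pink-flowered: (159 − 168.5)² / 168.5 = 0.5356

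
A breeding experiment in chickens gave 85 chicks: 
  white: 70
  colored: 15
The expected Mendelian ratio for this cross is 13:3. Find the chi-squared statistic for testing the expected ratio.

The 13:3 ratio has 16 parts, so with N = 85 the expected counts are:
  white: 85 × 13/16 = 69.0625
  colored: 85 × 3/16 = 15.9375
χ² = Σ (O − E)² / E
  white: (70 − 69.0625)² / 69.0625 = 0.0127
  colored: (15 − 15.9375)² / 15.9375 = 0.0551
χ² = 0.0127 + 0.0551 = 0.0678 ≈ 0.068

0.068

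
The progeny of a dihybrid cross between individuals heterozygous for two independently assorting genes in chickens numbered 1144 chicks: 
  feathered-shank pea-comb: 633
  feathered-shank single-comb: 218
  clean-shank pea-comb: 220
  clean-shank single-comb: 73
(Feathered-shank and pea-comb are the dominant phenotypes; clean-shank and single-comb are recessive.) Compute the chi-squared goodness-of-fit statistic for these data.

A dihybrid F₂ with independent assortment and complete dominance at both loci gives a 9:3:3:1 phenotypic ratio.
The 9:3:3:1 ratio has 16 parts, so with N = 1144 the expected counts are:
  feathered-shank pea-comb: 1144 × 9/16 = 643.5
  feathered-shank single-comb: 1144 × 3/16 = 214.5
  clean-shank pea-comb: 1144 × 3/16 = 214.5
  clean-shank single-comb: 1144 × 1/16 = 71.5
χ² = Σ (O − E)² / E
  feathered-shank pea-comb: (633 − 643.5)² / 643.5 = 0.1713
  feathered-shank single-comb: (218 − 214.5)² / 214.5 = 0.0571
  clean-shank pea-comb: (220 − 214.5)² / 214.5 = 0.1410
  clean-shank single-comb: (73 − 71.5)² / 71.5 = 0.0315
χ² = 0.1713 + 0.0571 + 0.1410 + 0.0315 = 0.4009 ≈ 0.401

0.401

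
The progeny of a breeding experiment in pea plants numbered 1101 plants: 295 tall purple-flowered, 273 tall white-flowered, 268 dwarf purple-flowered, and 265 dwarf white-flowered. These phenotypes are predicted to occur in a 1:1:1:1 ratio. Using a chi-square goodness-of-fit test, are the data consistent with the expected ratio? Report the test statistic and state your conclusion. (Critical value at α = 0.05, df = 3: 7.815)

2.008; consistent

The 1:1:1:1 ratio has 4 parts, so with N = 1101 the expected counts are:
  tall purple-flowered: 1101 × 1/4 = 275.25
  tall white-flowered: 1101 × 1/4 = 275.25
  dwarf purple-flowered: 1101 × 1/4 = 275.25
  dwarf white-flowered: 1101 × 1/4 = 275.25
χ² = Σ (O − E)² / E
  tall purple-flowered: (295 − 275.25)² / 275.25 = 1.4171
  tall white-flowered: (273 − 275.25)² / 275.25 = 0.0184
  dwarf purple-flowered: (268 − 275.25)² / 275.25 = 0.1910
  dwarf white-flowered: (265 − 275.25)² / 275.25 = 0.3817
χ² = 1.4171 + 0.0184 + 0.1910 + 0.3817 = 2.0082 ≈ 2.008
Degrees of freedom = 4 − 1 = 3; critical value at α = 0.05 is 7.815.
Since 2.008 < 7.815, we fail to reject the null hypothesis — the data are consistent with the 1:1:1:1 ratio.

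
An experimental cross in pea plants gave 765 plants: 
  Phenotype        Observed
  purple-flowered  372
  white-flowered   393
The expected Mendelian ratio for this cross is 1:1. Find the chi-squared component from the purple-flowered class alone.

0.288

Expected counts for N = 765 under a 1:1 ratio (total parts = 2):
  purple-flowered: 765 × 1/2 = 382.5
  white-flowered: 765 × 1/2 = 382.5
Contribution of purple-flowered: (372 − 382.5)² / 382.5 = 0.2882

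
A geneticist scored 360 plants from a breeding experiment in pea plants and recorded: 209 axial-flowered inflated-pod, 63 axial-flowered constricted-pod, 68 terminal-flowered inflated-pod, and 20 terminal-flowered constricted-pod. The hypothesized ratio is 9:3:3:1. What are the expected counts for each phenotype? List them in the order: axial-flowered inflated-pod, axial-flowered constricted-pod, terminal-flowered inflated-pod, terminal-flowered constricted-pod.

202.5, 67.5, 67.5, 22.5

Expected counts for N = 360 under a 9:3:3:1 ratio (total parts = 16):
  axial-flowered inflated-pod: 360 × 9/16 = 202.5
  axial-flowered constricted-pod: 360 × 3/16 = 67.5
  terminal-flowered inflated-pod: 360 × 3/16 = 67.5
  terminal-flowered constricted-pod: 360 × 1/16 = 22.5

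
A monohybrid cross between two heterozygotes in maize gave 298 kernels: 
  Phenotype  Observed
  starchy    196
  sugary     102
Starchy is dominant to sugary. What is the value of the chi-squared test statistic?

For a monohybrid cross between heterozygotes with complete dominance, the expected phenotypic ratio is 3:1.
Expected counts for N = 298 under a 3:1 ratio (total parts = 4):
  starchy: 298 × 3/4 = 223.5
  sugary: 298 × 1/4 = 74.5
χ² = Σ (O − E)² / E
  starchy: (196 − 223.5)² / 223.5 = 3.3837
  sugary: (102 − 74.5)² / 74.5 = 10.1510
χ² = 3.3837 + 10.1510 = 13.5347 ≈ 13.535

13.535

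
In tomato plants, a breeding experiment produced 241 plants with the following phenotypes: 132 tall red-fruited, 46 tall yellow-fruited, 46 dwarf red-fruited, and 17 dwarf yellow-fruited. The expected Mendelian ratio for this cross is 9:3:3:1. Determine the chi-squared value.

Total ratio parts = 16. Expected numbers out of 241:
  tall red-fruited: 241 × 9/16 = 135.5625
  tall yellow-fruited: 241 × 3/16 = 45.1875
  dwarf red-fruited: 241 × 3/16 = 45.1875
  dwarf yellow-fruited: 241 × 1/16 = 15.0625
χ² = Σ (O − E)² / E
  tall red-fruited: (132 − 135.5625)² / 135.5625 = 0.0936
  tall yellow-fruited: (46 − 45.1875)² / 45.1875 = 0.0146
  dwarf red-fruited: (46 − 45.1875)² / 45.1875 = 0.0146
  dwarf yellow-fruited: (17 − 15.0625)² / 15.0625 = 0.2492
χ² = 0.0936 + 0.0146 + 0.0146 + 0.2492 = 0.372

0.372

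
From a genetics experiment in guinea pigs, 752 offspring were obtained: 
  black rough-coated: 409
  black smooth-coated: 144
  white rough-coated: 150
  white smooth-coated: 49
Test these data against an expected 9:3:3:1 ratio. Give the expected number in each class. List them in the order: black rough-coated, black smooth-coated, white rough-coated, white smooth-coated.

423, 141, 141, 47

Under the 9:3:3:1 hypothesis (Σ ratio = 16, N = 752):
  black rough-coated: 752 × 9/16 = 423
  black smooth-coated: 752 × 3/16 = 141
  white rough-coated: 752 × 3/16 = 141
  white smooth-coated: 752 × 1/16 = 47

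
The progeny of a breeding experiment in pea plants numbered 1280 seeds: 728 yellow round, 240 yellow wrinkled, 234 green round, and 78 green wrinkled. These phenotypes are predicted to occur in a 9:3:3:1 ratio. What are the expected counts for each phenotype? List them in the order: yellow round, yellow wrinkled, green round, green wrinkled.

720, 240, 240, 80

Total ratio parts = 16. Expected numbers out of 1280:
  yellow round: 1280 × 9/16 = 720
  yellow wrinkled: 1280 × 3/16 = 240
  green round: 1280 × 3/16 = 240
  green wrinkled: 1280 × 1/16 = 80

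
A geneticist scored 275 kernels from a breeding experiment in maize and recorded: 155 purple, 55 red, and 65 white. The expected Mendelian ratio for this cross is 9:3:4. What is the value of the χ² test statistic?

Expected counts for N = 275 under a 9:3:4 ratio (total parts = 16):
  purple: 275 × 9/16 = 154.6875
  red: 275 × 3/16 = 51.5625
  white: 275 × 4/16 = 68.75
χ² = Σ (O − E)² / E
  purple: (155 − 154.6875)² / 154.6875 = 0.0006
  red: (55 − 51.5625)² / 51.5625 = 0.2292
  white: (65 − 68.75)² / 68.75 = 0.2045
χ² = 0.0006 + 0.2292 + 0.2045 = 0.4343 ≈ 0.434

0.434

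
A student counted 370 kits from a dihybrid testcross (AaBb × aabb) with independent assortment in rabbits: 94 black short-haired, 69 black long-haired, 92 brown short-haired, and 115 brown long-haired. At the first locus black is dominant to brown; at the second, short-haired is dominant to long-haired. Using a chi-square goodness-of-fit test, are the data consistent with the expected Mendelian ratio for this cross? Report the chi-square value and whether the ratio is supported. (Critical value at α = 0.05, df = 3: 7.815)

A dihybrid testcross with independent assortment gives a 1:1:1:1 ratio.
Expected counts for N = 370 under a 1:1:1:1 ratio (total parts = 4):
  black short-haired: 370 × 1/4 = 92.5
  black long-haired: 370 × 1/4 = 92.5
  brown short-haired: 370 × 1/4 = 92.5
  brown long-haired: 370 × 1/4 = 92.5
χ² = Σ (O − E)² / E
  black short-haired: (94 − 92.5)² / 92.5 = 0.0243
  black long-haired: (69 − 92.5)² / 92.5 = 5.9703
  brown short-haired: (92 − 92.5)² / 92.5 = 0.0027
  brown long-haired: (115 − 92.5)² / 92.5 = 5.4730
χ² = 0.0243 + 5.9703 + 0.0027 + 5.4730 = 11.4703 ≈ 11.470
Degrees of freedom = 4 − 1 = 3; critical value at α = 0.05 is 7.815.
Since 11.470 > 7.815, we reject the null hypothesis — the data do not fit the 1:1:1:1 ratio.

11.470; not consistent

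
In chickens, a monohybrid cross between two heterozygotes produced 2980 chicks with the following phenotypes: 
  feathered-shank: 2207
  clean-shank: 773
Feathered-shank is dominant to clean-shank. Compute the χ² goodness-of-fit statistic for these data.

1.403

For a monohybrid cross between heterozygotes with complete dominance, the expected phenotypic ratio is 3:1.
Total ratio parts = 4. Expected numbers out of 2980:
  feathered-shank: 2980 × 3/4 = 2235
  clean-shank: 2980 × 1/4 = 745
χ² = Σ (O − E)² / E
  feathered-shank: (2207 − 2235)² / 2235 = 0.3508
  clean-shank: (773 − 745)² / 745 = 1.0523
χ² = 0.3508 + 1.0523 = 1.4031 ≈ 1.403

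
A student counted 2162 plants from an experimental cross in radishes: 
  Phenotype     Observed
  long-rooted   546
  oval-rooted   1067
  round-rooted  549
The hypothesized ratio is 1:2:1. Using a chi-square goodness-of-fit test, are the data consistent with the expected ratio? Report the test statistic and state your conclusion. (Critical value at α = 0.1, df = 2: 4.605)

Expected counts for N = 2162 under a 1:2:1 ratio (total parts = 4):
  long-rooted: 2162 × 1/4 = 540.5
  oval-rooted: 2162 × 2/4 = 1081
  round-rooted: 2162 × 1/4 = 540.5
χ² = Σ (O − E)² / E
  long-rooted: (546 − 540.5)² / 540.5 = 0.0560
  oval-rooted: (1067 − 1081)² / 1081 = 0.1813
  round-rooted: (549 − 540.5)² / 540.5 = 0.1337
χ² = 0.0560 + 0.1813 + 0.1337 = 0.371
Degrees of freedom = 3 − 1 = 2; critical value at α = 0.1 is 4.605.
Since 0.371 < 4.605, we fail to reject the null hypothesis — the data are consistent with the 1:2:1 ratio.

0.371; consistent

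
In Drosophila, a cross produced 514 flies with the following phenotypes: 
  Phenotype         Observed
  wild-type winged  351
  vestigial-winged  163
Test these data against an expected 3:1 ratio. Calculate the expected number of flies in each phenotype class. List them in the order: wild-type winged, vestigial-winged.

385.5, 128.5

Expected counts for N = 514 under a 3:1 ratio (total parts = 4):
  wild-type winged: 514 × 3/4 = 385.5
  vestigial-winged: 514 × 1/4 = 128.5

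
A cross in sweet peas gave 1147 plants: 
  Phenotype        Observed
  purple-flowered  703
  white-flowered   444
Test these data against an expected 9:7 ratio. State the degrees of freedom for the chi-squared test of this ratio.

A goodness-of-fit test with 2 phenotype classes has df = 2 − 1 = 1.

1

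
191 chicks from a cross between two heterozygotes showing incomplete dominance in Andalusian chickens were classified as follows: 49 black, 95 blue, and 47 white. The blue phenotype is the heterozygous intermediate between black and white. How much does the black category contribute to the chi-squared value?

0.033

With incomplete dominance, a heterozygote × heterozygote cross gives a 1:2:1 phenotypic ratio.
Expected counts for N = 191 under a 1:2:1 ratio (total parts = 4):
  black: 191 × 1/4 = 47.75
  blue: 191 × 2/4 = 95.5
  white: 191 × 1/4 = 47.75
Contribution of black: (49 − 47.75)² / 47.75 = 0.0327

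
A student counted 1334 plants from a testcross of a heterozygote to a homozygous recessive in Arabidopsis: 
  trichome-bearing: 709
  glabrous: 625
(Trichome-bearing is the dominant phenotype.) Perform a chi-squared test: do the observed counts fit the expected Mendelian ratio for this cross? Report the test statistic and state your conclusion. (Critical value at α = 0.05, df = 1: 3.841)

A testcross of a heterozygote (Aa × aa) gives a 1:1 phenotypic ratio.
The 1:1 ratio has 2 parts, so with N = 1334 the expected counts are:
  trichome-bearing: 1334 × 1/2 = 667
  glabrous: 1334 × 1/2 = 667
χ² = Σ (O − E)² / E
  trichome-bearing: (709 − 667)² / 667 = 2.6447
  glabrous: (625 − 667)² / 667 = 2.6447
χ² = 2.6447 + 2.6447 = 5.2894 ≈ 5.289
Degrees of freedom = 2 − 1 = 1; critical value at α = 0.05 is 3.841.
Since 5.289 > 3.841, we reject the null hypothesis — the data do not fit the 1:1 ratio.

5.289; not consistent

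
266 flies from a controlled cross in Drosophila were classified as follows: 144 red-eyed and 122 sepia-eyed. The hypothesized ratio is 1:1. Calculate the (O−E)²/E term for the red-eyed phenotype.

Total ratio parts = 2. Expected numbers out of 266:
  red-eyed: 266 × 1/2 = 133
  sepia-eyed: 266 × 1/2 = 133
Contribution of red-eyed: (144 − 133)² / 133 = 0.9098

0.910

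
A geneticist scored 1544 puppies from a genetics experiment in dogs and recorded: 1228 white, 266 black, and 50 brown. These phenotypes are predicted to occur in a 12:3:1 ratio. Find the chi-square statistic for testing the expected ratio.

Under the 12:3:1 hypothesis (Σ ratio = 16, N = 1544):
  white: 1544 × 12/16 = 1158
  black: 1544 × 3/16 = 289.5
  brown: 1544 × 1/16 = 96.5
χ² = Σ (O − E)² / E
  white: (1228 − 1158)² / 1158 = 4.2314
  black: (266 − 289.5)² / 289.5 = 1.9076
  brown: (50 − 96.5)² / 96.5 = 22.4067
χ² = 4.2314 + 1.9076 + 22.4067 = 28.5457 ≈ 28.546

28.546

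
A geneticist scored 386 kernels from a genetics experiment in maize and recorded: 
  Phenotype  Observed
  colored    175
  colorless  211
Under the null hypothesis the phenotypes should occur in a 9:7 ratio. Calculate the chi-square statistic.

18.681

Expected counts for N = 386 under a 9:7 ratio (total parts = 16):
  colored: 386 × 9/16 = 217.125
  colorless: 386 × 7/16 = 168.875
χ² = Σ (O − E)² / E
  colored: (175 − 217.125)² / 217.125 = 8.1728
  colorless: (211 − 168.875)² / 168.875 = 10.5079
χ² = 8.1728 + 10.5079 = 18.6807 ≈ 18.681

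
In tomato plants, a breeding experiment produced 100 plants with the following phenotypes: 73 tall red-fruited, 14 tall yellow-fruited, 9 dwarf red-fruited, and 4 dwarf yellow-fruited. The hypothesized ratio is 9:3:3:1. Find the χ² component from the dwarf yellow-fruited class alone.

0.810

Total ratio parts = 16. Expected numbers out of 100:
  tall red-fruited: 100 × 9/16 = 56.25
  tall yellow-fruited: 100 × 3/16 = 18.75
  dwarf red-fruited: 100 × 3/16 = 18.75
  dwarf yellow-fruited: 100 × 1/16 = 6.25
Contribution of dwarf yellow-fruited: (4 − 6.25)² / 6.25 = 0.8100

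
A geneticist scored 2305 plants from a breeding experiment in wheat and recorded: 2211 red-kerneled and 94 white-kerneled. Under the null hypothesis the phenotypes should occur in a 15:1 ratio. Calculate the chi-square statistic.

Under the 15:1 hypothesis (Σ ratio = 16, N = 2305):
  red-kerneled: 2305 × 15/16 = 2160.9375
  white-kerneled: 2305 × 1/16 = 144.0625
χ² = Σ (O − E)² / E
  red-kerneled: (2211 − 2160.9375)² / 2160.9375 = 1.1598
  white-kerneled: (94 − 144.0625)² / 144.0625 = 17.3970
χ² = 1.1598 + 17.3970 = 18.5568 ≈ 18.557

18.557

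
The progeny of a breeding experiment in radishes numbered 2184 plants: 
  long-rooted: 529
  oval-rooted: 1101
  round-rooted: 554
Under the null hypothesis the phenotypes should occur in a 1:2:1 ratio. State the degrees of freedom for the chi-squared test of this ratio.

A goodness-of-fit test with 3 phenotype classes has df = 3 − 1 = 2.

2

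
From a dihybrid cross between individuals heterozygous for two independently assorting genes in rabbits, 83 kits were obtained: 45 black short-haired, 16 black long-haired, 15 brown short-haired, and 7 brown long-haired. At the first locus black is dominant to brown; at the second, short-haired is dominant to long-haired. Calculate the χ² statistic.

0.727

A dihybrid F₂ with independent assortment and complete dominance at both loci gives a 9:3:3:1 phenotypic ratio.
Total ratio parts = 16. Expected numbers out of 83:
  black short-haired: 83 × 9/16 = 46.6875
  black long-haired: 83 × 3/16 = 15.5625
  brown short-haired: 83 × 3/16 = 15.5625
  brown long-haired: 83 × 1/16 = 5.1875
χ² = Σ (O − E)² / E
  black short-haired: (45 − 46.6875)² / 46.6875 = 0.0610
  black long-haired: (16 − 15.5625)² / 15.5625 = 0.0123
  brown short-haired: (15 − 15.5625)² / 15.5625 = 0.0203
  brown long-haired: (7 − 5.1875)² / 5.1875 = 0.6333
χ² = 0.0610 + 0.0123 + 0.0203 + 0.6333 = 0.7269 ≈ 0.727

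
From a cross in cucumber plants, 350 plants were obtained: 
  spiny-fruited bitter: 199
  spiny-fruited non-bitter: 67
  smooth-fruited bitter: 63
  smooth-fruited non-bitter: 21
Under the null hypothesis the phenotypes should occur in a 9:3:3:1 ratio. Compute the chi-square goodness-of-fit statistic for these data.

Expected counts for N = 350 under a 9:3:3:1 ratio (total parts = 16):
  spiny-fruited bitter: 350 × 9/16 = 196.875
  spiny-fruited non-bitter: 350 × 3/16 = 65.625
  smooth-fruited bitter: 350 × 3/16 = 65.625
  smooth-fruited non-bitter: 350 × 1/16 = 21.875
χ² = Σ (O − E)² / E
  spiny-fruited bitter: (199 − 196.875)² / 196.875 = 0.0229
  spiny-fruited non-bitter: (67 − 65.625)² / 65.625 = 0.0288
  smooth-fruited bitter: (63 − 65.625)² / 65.625 = 0.1050
  smooth-fruited non-bitter: (21 − 21.875)² / 21.875 = 0.0350
χ² = 0.0229 + 0.0288 + 0.1050 + 0.0350 = 0.1917 ≈ 0.192

0.192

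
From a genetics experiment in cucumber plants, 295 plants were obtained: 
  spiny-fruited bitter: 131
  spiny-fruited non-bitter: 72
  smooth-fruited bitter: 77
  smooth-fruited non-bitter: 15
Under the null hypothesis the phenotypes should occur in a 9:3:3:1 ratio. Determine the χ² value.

Expected counts for N = 295 under a 9:3:3:1 ratio (total parts = 16):
  spiny-fruited bitter: 295 × 9/16 = 165.9375
  spiny-fruited non-bitter: 295 × 3/16 = 55.3125
  smooth-fruited bitter: 295 × 3/16 = 55.3125
  smooth-fruited non-bitter: 295 × 1/16 = 18.4375
χ² = Σ (O − E)² / E
  spiny-fruited bitter: (131 − 165.9375)² / 165.9375 = 7.3560
  spiny-fruited non-bitter: (72 − 55.3125)² / 55.3125 = 5.0345
  smooth-fruited bitter: (77 − 55.3125)² / 55.3125 = 8.5035
  smooth-fruited non-bitter: (15 − 18.4375)² / 18.4375 = 0.6409
χ² = 7.3560 + 5.0345 + 8.5035 + 0.6409 = 21.5349 ≈ 21.535

21.535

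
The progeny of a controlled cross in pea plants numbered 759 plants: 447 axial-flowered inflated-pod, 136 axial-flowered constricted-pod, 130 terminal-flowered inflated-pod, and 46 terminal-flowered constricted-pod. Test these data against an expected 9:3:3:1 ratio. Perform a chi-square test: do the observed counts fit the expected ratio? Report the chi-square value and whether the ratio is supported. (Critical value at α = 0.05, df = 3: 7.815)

Expected counts for N = 759 under a 9:3:3:1 ratio (total parts = 16):
  axial-flowered inflated-pod: 759 × 9/16 = 426.9375
  axial-flowered constricted-pod: 759 × 3/16 = 142.3125
  terminal-flowered inflated-pod: 759 × 3/16 = 142.3125
  terminal-flowered constricted-pod: 759 × 1/16 = 47.4375
χ² = Σ (O − E)² / E
  axial-flowered inflated-pod: (447 − 426.9375)² / 426.9375 = 0.9428
  axial-flowered constricted-pod: (136 − 142.3125)² / 142.3125 = 0.2800
  terminal-flowered inflated-pod: (130 − 142.3125)² / 142.3125 = 1.0652
  terminal-flowered constricted-pod: (46 − 47.4375)² / 47.4375 = 0.0436
χ² = 0.9428 + 0.2800 + 1.0652 + 0.0436 = 2.3316 ≈ 2.332
Degrees of freedom = 4 − 1 = 3; critical value at α = 0.05 is 7.815.
Since 2.332 < 7.815, we fail to reject the null hypothesis — the data are consistent with the 9:3:3:1 ratio.

2.332; consistent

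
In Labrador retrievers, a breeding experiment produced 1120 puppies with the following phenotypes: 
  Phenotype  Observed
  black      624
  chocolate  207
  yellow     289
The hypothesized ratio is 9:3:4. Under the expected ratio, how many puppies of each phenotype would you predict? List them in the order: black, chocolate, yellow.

630, 210, 280

Total ratio parts = 16. Expected numbers out of 1120:
  black: 1120 × 9/16 = 630
  chocolate: 1120 × 3/16 = 210
  yellow: 1120 × 4/16 = 280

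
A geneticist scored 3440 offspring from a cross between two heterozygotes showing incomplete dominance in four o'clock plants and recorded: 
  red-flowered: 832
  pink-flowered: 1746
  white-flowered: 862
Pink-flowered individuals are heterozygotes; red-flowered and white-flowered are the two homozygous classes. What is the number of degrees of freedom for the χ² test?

With incomplete dominance, a heterozygote × heterozygote cross gives a 1:2:1 phenotypic ratio.
A goodness-of-fit test with 3 phenotype classes has df = 3 − 1 = 2.

2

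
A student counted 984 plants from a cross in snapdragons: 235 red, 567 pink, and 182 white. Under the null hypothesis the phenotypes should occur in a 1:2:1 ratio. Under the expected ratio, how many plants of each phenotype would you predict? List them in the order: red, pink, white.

Total ratio parts = 4. Expected numbers out of 984:
  red: 984 × 1/4 = 246
  pink: 984 × 2/4 = 492
  white: 984 × 1/4 = 246

246, 492, 246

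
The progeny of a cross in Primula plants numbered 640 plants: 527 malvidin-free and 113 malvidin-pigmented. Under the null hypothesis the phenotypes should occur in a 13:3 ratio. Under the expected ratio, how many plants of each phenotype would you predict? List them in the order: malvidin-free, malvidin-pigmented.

Under the 13:3 hypothesis (Σ ratio = 16, N = 640):
  malvidin-free: 640 × 13/16 = 520
  malvidin-pigmented: 640 × 3/16 = 120

520, 120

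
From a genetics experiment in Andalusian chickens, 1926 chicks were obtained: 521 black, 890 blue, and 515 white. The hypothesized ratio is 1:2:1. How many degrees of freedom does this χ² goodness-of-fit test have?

A goodness-of-fit test with 3 phenotype classes has df = 3 − 1 = 2.

2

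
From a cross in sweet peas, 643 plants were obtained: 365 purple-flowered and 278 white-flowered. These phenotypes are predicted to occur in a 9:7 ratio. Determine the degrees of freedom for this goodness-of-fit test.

A goodness-of-fit test with 2 phenotype classes has df = 2 − 1 = 1.

1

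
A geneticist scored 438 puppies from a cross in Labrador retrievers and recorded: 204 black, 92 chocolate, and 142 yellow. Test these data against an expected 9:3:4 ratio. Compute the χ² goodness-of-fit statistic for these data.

18.122

The 9:3:4 ratio has 16 parts, so with N = 438 the expected counts are:
  black: 438 × 9/16 = 246.375
  chocolate: 438 × 3/16 = 82.125
  yellow: 438 × 4/16 = 109.5
χ² = Σ (O − E)² / E
  black: (204 − 246.375)² / 246.375 = 7.2882
  chocolate: (92 − 82.125)² / 82.125 = 1.1874
  yellow: (142 − 109.5)² / 109.5 = 9.6461
χ² = 7.2882 + 1.1874 + 9.6461 = 18.1217 ≈ 18.122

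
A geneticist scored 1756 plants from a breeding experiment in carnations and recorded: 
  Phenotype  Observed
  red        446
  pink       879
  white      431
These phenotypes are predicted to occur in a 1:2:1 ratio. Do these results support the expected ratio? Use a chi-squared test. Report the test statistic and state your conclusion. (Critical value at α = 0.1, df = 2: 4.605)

Under the 1:2:1 hypothesis (Σ ratio = 4, N = 1756):
  red: 1756 × 1/4 = 439
  pink: 1756 × 2/4 = 878
  white: 1756 × 1/4 = 439
χ² = Σ (O − E)² / E
  red: (446 − 439)² / 439 = 0.1116
  pink: (879 − 878)² / 878 = 0.0011
  white: (431 − 439)² / 439 = 0.1458
χ² = 0.1116 + 0.0011 + 0.1458 = 0.2585 ≈ 0.259
Degrees of freedom = 3 − 1 = 2; critical value at α = 0.1 is 4.605.
Since 0.259 < 4.605, we fail to reject the null hypothesis — the data are consistent with the 1:2:1 ratio.

0.259; consistent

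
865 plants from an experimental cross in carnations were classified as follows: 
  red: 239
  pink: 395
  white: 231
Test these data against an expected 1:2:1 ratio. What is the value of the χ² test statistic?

6.651

Expected counts for N = 865 under a 1:2:1 ratio (total parts = 4):
  red: 865 × 1/4 = 216.25
  pink: 865 × 2/4 = 432.5
  white: 865 × 1/4 = 216.25
χ² = Σ (O − E)² / E
  red: (239 − 216.25)² / 216.25 = 2.3934
  pink: (395 − 432.5)² / 432.5 = 3.2514
  white: (231 − 216.25)² / 216.25 = 1.0061
χ² = 2.3934 + 3.2514 + 1.0061 = 6.6509 ≈ 6.651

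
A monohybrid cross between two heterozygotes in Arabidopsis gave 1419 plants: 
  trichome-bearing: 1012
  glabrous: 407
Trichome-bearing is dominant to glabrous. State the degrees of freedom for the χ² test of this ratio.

For a monohybrid cross between heterozygotes with complete dominance, the expected phenotypic ratio is 3:1.
A goodness-of-fit test with 2 phenotype classes has df = 2 − 1 = 1.

1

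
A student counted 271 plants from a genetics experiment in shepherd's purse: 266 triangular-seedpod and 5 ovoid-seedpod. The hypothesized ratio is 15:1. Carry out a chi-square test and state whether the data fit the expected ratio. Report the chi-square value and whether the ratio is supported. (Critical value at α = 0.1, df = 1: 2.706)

The 15:1 ratio has 16 parts, so with N = 271 the expected counts are:
  triangular-seedpod: 271 × 15/16 = 254.0625
  ovoid-seedpod: 271 × 1/16 = 16.9375
χ² = Σ (O − E)² / E
  triangular-seedpod: (266 − 254.0625)² / 254.0625 = 0.5609
  ovoid-seedpod: (5 − 16.9375)² / 16.9375 = 8.4135
χ² = 0.5609 + 8.4135 = 8.9744 ≈ 8.974
Degrees of freedom = 2 − 1 = 1; critical value at α = 0.1 is 2.706.
Since 8.974 > 2.706, we reject the null hypothesis — the data do not fit the 15:1 ratio.

8.974; not consistent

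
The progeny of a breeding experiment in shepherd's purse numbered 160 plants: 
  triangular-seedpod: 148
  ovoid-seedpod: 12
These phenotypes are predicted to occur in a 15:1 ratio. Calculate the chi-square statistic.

0.427

Total ratio parts = 16. Expected numbers out of 160:
  triangular-seedpod: 160 × 15/16 = 150
  ovoid-seedpod: 160 × 1/16 = 10
χ² = Σ (O − E)² / E
  triangular-seedpod: (148 − 150)² / 150 = 0.0267
  ovoid-seedpod: (12 − 10)² / 10 = 0.4000
χ² = 0.0267 + 0.4000 = 0.4267 ≈ 0.427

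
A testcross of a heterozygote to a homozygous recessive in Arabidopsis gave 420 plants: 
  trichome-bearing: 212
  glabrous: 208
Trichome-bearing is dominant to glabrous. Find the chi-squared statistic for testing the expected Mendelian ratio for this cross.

0.038

A testcross of a heterozygote (Aa × aa) gives a 1:1 phenotypic ratio.
Under the 1:1 hypothesis (Σ ratio = 2, N = 420):
  trichome-bearing: 420 × 1/2 = 210
  glabrous: 420 × 1/2 = 210
χ² = Σ (O − E)² / E
  trichome-bearing: (212 − 210)² / 210 = 0.0190
  glabrous: (208 − 210)² / 210 = 0.0190
χ² = 0.0190 + 0.0190 = 0.038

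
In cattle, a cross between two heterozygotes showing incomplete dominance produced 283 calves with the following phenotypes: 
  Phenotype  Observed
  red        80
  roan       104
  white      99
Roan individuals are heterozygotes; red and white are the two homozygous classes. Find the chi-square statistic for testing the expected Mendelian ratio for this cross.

With incomplete dominance, a heterozygote × heterozygote cross gives a 1:2:1 phenotypic ratio.
Total ratio parts = 4. Expected numbers out of 283:
  red: 283 × 1/4 = 70.75
  roan: 283 × 2/4 = 141.5
  white: 283 × 1/4 = 70.75
χ² = Σ (O − E)² / E
  red: (80 − 70.75)² / 70.75 = 1.2094
  roan: (104 − 141.5)² / 141.5 = 9.9382
  white: (99 − 70.75)² / 70.75 = 11.2800
χ² = 1.2094 + 9.9382 + 11.2800 = 22.4276 ≈ 22.428

22.428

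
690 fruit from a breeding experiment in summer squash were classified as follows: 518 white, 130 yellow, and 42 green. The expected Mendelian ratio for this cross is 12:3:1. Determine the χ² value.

Under the 12:3:1 hypothesis (Σ ratio = 16, N = 690):
  white: 690 × 12/16 = 517.5
  yellow: 690 × 3/16 = 129.375
  green: 690 × 1/16 = 43.125
χ² = Σ (O − E)² / E
  white: (518 − 517.5)² / 517.5 = 0.0005
  yellow: (130 − 129.375)² / 129.375 = 0.0030
  green: (42 − 43.125)² / 43.125 = 0.0293
χ² = 0.0005 + 0.0030 + 0.0293 = 0.0328 ≈ 0.033

0.033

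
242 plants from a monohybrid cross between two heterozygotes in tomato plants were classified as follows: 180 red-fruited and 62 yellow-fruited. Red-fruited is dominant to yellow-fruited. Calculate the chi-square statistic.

0.050

For a monohybrid cross between heterozygotes with complete dominance, the expected phenotypic ratio is 3:1.
Total ratio parts = 4. Expected numbers out of 242:
  red-fruited: 242 × 3/4 = 181.5
  yellow-fruited: 242 × 1/4 = 60.5
χ² = Σ (O − E)² / E
  red-fruited: (180 − 181.5)² / 181.5 = 0.0124
  yellow-fruited: (62 − 60.5)² / 60.5 = 0.0372
χ² = 0.0124 + 0.0372 = 0.0496 ≈ 0.050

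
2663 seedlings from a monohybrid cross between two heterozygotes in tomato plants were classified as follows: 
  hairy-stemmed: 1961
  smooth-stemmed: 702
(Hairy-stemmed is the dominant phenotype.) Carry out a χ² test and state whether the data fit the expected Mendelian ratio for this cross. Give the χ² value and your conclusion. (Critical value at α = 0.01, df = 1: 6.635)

2.632; consistent

For a monohybrid cross between heterozygotes with complete dominance, the expected phenotypic ratio is 3:1.
Under the 3:1 hypothesis (Σ ratio = 4, N = 2663):
  hairy-stemmed: 2663 × 3/4 = 1997.25
  smooth-stemmed: 2663 × 1/4 = 665.75
χ² = Σ (O − E)² / E
  hairy-stemmed: (1961 − 1997.25)² / 1997.25 = 0.6579
  smooth-stemmed: (702 − 665.75)² / 665.75 = 1.9738
χ² = 0.6579 + 1.9738 = 2.6317 ≈ 2.632
Degrees of freedom = 2 − 1 = 1; critical value at α = 0.01 is 6.635.
Since 2.632 < 6.635, we fail to reject the null hypothesis — the data are consistent with the 3:1 ratio.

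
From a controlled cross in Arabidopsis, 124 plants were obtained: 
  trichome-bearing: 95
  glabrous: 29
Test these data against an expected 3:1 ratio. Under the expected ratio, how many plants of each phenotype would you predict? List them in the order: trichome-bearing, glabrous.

Total ratio parts = 4. Expected numbers out of 124:
  trichome-bearing: 124 × 3/4 = 93
  glabrous: 124 × 1/4 = 31

93, 31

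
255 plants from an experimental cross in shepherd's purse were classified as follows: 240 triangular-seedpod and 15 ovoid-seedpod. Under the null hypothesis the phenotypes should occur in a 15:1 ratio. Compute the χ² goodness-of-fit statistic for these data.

0.059

The 15:1 ratio has 16 parts, so with N = 255 the expected counts are:
  triangular-seedpod: 255 × 15/16 = 239.0625
  ovoid-seedpod: 255 × 1/16 = 15.9375
χ² = Σ (O − E)² / E
  triangular-seedpod: (240 − 239.0625)² / 239.0625 = 0.0037
  ovoid-seedpod: (15 − 15.9375)² / 15.9375 = 0.0551
χ² = 0.0037 + 0.0551 = 0.0588 ≈ 0.059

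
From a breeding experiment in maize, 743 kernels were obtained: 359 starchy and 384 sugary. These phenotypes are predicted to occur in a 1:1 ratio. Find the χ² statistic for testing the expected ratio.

Total ratio parts = 2. Expected numbers out of 743:
  starchy: 743 × 1/2 = 371.5
  sugary: 743 × 1/2 = 371.5
χ² = Σ (O − E)² / E
  starchy: (359 − 371.5)² / 371.5 = 0.4206
  sugary: (384 − 371.5)² / 371.5 = 0.4206
χ² = 0.4206 + 0.4206 = 0.8412 ≈ 0.841

0.841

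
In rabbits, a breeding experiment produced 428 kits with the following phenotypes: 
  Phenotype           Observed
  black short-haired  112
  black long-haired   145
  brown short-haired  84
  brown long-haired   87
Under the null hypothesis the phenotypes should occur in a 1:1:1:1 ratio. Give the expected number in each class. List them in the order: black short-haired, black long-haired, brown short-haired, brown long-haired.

Expected counts for N = 428 under a 1:1:1:1 ratio (total parts = 4):
  black short-haired: 428 × 1/4 = 107
  black long-haired: 428 × 1/4 = 107
  brown short-haired: 428 × 1/4 = 107
  brown long-haired: 428 × 1/4 = 107

107, 107, 107, 107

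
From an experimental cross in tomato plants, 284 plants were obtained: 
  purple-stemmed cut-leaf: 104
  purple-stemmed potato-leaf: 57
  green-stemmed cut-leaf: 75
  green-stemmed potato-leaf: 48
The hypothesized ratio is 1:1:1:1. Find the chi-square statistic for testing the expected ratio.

The 1:1:1:1 ratio has 4 parts, so with N = 284 the expected counts are:
  purple-stemmed cut-leaf: 284 × 1/4 = 71
  purple-stemmed potato-leaf: 284 × 1/4 = 71
  green-stemmed cut-leaf: 284 × 1/4 = 71
  green-stemmed potato-leaf: 284 × 1/4 = 71
χ² = Σ (O − E)² / E
  purple-stemmed cut-leaf: (104 − 71)² / 71 = 15.3380
  purple-stemmed potato-leaf: (57 − 71)² / 71 = 2.7606
  green-stemmed cut-leaf: (75 − 71)² / 71 = 0.2254
  green-stemmed potato-leaf: (48 − 71)² / 71 = 7.4507
χ² = 15.3380 + 2.7606 + 0.2254 + 7.4507 = 25.7747 ≈ 25.775

25.775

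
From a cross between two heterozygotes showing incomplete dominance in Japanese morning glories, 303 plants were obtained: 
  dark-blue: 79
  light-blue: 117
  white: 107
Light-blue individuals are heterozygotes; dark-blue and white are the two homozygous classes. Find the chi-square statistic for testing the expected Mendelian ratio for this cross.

20.888

With incomplete dominance, a heterozygote × heterozygote cross gives a 1:2:1 phenotypic ratio.
Expected counts for N = 303 under a 1:2:1 ratio (total parts = 4):
  dark-blue: 303 × 1/4 = 75.75
  light-blue: 303 × 2/4 = 151.5
  white: 303 × 1/4 = 75.75
χ² = Σ (O − E)² / E
  dark-blue: (79 − 75.75)² / 75.75 = 0.1394
  light-blue: (117 − 151.5)² / 151.5 = 7.8564
  white: (107 − 75.75)² / 75.75 = 12.8919
χ² = 0.1394 + 7.8564 + 12.8919 = 20.8877 ≈ 20.888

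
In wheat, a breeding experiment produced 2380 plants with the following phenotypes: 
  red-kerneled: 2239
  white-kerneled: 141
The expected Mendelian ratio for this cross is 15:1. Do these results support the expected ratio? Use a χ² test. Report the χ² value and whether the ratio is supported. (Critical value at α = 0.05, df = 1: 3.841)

0.431; consistent

The 15:1 ratio has 16 parts, so with N = 2380 the expected counts are:
  red-kerneled: 2380 × 15/16 = 2231.25
  white-kerneled: 2380 × 1/16 = 148.75
χ² = Σ (O − E)² / E
  red-kerneled: (2239 − 2231.25)² / 2231.25 = 0.0269
  white-kerneled: (141 − 148.75)² / 148.75 = 0.4038
χ² = 0.0269 + 0.4038 = 0.4307 ≈ 0.431
Degrees of freedom = 2 − 1 = 1; critical value at α = 0.05 is 3.841.
Since 0.431 < 3.841, we fail to reject the null hypothesis — the data are consistent with the 15:1 ratio.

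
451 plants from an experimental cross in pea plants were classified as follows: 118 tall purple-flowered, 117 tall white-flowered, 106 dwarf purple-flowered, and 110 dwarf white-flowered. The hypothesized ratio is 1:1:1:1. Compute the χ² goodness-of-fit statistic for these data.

Total ratio parts = 4. Expected numbers out of 451:
  tall purple-flowered: 451 × 1/4 = 112.75
  tall white-flowered: 451 × 1/4 = 112.75
  dwarf purple-flowered: 451 × 1/4 = 112.75
  dwarf white-flowered: 451 × 1/4 = 112.75
χ² = Σ (O − E)² / E
  tall purple-flowered: (118 − 112.75)² / 112.75 = 0.2445
  tall white-flowered: (117 − 112.75)² / 112.75 = 0.1602
  dwarf purple-flowered: (106 − 112.75)² / 112.75 = 0.4041
  dwarf white-flowered: (110 − 112.75)² / 112.75 = 0.0671
χ² = 0.2445 + 0.1602 + 0.4041 + 0.0671 = 0.8759 ≈ 0.876

0.876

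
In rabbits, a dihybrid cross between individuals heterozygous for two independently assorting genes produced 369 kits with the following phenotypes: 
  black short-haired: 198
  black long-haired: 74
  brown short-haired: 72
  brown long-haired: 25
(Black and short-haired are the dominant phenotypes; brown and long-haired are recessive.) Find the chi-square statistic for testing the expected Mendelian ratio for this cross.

1.052

A dihybrid F₂ with independent assortment and complete dominance at both loci gives a 9:3:3:1 phenotypic ratio.
The 9:3:3:1 ratio has 16 parts, so with N = 369 the expected counts are:
  black short-haired: 369 × 9/16 = 207.5625
  black long-haired: 369 × 3/16 = 69.1875
  brown short-haired: 369 × 3/16 = 69.1875
  brown long-haired: 369 × 1/16 = 23.0625
χ² = Σ (O − E)² / E
  black short-haired: (198 − 207.5625)² / 207.5625 = 0.4405
  black long-haired: (74 − 69.1875)² / 69.1875 = 0.3347
  brown short-haired: (72 − 69.1875)² / 69.1875 = 0.1143
  brown long-haired: (25 − 23.0625)² / 23.0625 = 0.1628
χ² = 0.4405 + 0.3347 + 0.1143 + 0.1628 = 1.0523 ≈ 1.052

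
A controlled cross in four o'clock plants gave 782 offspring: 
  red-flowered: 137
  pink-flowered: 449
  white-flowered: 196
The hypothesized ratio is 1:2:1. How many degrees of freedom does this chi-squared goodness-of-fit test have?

A goodness-of-fit test with 3 phenotype classes has df = 3 − 1 = 2.

2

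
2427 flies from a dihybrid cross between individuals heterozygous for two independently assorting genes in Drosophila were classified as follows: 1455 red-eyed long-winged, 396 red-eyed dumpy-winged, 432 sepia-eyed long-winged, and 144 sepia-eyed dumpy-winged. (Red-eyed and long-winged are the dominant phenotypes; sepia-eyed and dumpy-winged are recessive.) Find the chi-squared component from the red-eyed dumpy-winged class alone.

A dihybrid F₂ with independent assortment and complete dominance at both loci gives a 9:3:3:1 phenotypic ratio.
Total ratio parts = 16. Expected numbers out of 2427:
  red-eyed long-winged: 2427 × 9/16 = 1365.1875
  red-eyed dumpy-winged: 2427 × 3/16 = 455.0625
  sepia-eyed long-winged: 2427 × 3/16 = 455.0625
  sepia-eyed dumpy-winged: 2427 × 1/16 = 151.6875
Contribution of red-eyed dumpy-winged: (396 − 455.0625)² / 455.0625 = 7.6657

7.666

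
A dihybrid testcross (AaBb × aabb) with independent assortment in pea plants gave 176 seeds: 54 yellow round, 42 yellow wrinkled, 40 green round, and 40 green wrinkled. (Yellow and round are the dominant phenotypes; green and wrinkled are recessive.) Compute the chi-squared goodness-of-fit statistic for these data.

A dihybrid testcross with independent assortment gives a 1:1:1:1 ratio.
Under the 1:1:1:1 hypothesis (Σ ratio = 4, N = 176):
  yellow round: 176 × 1/4 = 44
  yellow wrinkled: 176 × 1/4 = 44
  green round: 176 × 1/4 = 44
  green wrinkled: 176 × 1/4 = 44
χ² = Σ (O − E)² / E
  yellow round: (54 − 44)² / 44 = 2.2727
  yellow wrinkled: (42 − 44)² / 44 = 0.0909
  green round: (40 − 44)² / 44 = 0.3636
  green wrinkled: (40 − 44)² / 44 = 0.3636
χ² = 2.2727 + 0.0909 + 0.3636 + 0.3636 = 3.0908 ≈ 3.091

3.091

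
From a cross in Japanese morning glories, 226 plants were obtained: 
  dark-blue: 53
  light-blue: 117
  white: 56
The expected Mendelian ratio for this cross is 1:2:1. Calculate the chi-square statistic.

0.363

The 1:2:1 ratio has 4 parts, so with N = 226 the expected counts are:
  dark-blue: 226 × 1/4 = 56.5
  light-blue: 226 × 2/4 = 113
  white: 226 × 1/4 = 56.5
χ² = Σ (O − E)² / E
  dark-blue: (53 − 56.5)² / 56.5 = 0.2168
  light-blue: (117 − 113)² / 113 = 0.1416
  white: (56 − 56.5)² / 56.5 = 0.0044
χ² = 0.2168 + 0.1416 + 0.0044 = 0.3628 ≈ 0.363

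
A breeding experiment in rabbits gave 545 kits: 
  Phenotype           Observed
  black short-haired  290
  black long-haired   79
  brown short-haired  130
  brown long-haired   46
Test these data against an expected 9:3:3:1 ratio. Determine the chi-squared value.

The 9:3:3:1 ratio has 16 parts, so with N = 545 the expected counts are:
  black short-haired: 545 × 9/16 = 306.5625
  black long-haired: 545 × 3/16 = 102.1875
  brown short-haired: 545 × 3/16 = 102.1875
  brown long-haired: 545 × 1/16 = 34.0625
χ² = Σ (O − E)² / E
  black short-haired: (290 − 306.5625)² / 306.5625 = 0.8948
  black long-haired: (79 − 102.1875)² / 102.1875 = 5.2615
  brown short-haired: (130 − 102.1875)² / 102.1875 = 7.5698
  brown long-haired: (46 − 34.0625)² / 34.0625 = 4.1836
χ² = 0.8948 + 5.2615 + 7.5698 + 4.1836 = 17.9097 ≈ 17.910

17.910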